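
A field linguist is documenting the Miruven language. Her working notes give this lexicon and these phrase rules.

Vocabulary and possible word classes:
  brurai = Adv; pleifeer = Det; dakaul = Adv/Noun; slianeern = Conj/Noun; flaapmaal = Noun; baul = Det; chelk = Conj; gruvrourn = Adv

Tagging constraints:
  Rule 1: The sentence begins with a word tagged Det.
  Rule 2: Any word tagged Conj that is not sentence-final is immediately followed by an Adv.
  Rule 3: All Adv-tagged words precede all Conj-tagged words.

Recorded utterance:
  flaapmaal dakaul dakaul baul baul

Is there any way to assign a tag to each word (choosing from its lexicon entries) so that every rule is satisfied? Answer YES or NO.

NO

Candidates per position — 1:flaapmaal {Noun}; 2:dakaul {Adv,Noun}; 3:dakaul {Adv,Noun}; 4:baul {Det}; 5:baul {Det}.
Rule 1 cannot be satisfied by any choice of tags from the lexicon.
So there is no consistent tagging.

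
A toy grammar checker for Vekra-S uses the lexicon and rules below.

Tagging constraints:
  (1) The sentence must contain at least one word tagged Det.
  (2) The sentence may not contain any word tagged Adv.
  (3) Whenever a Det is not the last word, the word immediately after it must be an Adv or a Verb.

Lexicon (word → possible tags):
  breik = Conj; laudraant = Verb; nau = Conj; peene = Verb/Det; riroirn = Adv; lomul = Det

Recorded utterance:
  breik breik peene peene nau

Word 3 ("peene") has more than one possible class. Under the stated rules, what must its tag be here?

Det

Candidates per position — 1:breik {Conj}; 2:breik {Conj}; 3:peene {Verb,Det}; 4:peene {Verb,Det}; 5:nau {Conj}.
If word 4 were Det, no tagging could satisfy rule 3; so word 4 is Verb.
If word 3 were Verb, no tagging could satisfy rule 1; so word 3 is Det.
So the tagging must be: Conj Conj Det Verb Conj.
Rule-by-rule: rule 1 satisfied; rule 2 satisfied; rule 3 satisfied.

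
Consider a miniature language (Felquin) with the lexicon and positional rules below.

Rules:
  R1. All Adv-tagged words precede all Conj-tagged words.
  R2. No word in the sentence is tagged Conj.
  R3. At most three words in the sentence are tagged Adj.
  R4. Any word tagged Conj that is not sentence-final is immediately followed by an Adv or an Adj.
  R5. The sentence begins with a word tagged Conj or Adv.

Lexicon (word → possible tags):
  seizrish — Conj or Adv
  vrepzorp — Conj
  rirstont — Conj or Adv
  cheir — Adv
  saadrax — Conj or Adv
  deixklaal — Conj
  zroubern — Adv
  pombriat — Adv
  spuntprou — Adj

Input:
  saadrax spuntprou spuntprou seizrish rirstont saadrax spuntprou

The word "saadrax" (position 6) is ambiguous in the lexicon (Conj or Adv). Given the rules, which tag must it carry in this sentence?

Candidates per position — 1:saadrax {Conj,Adv}; 2:spuntprou {Adj}; 3:spuntprou {Adj}; 4:seizrish {Conj,Adv}; 5:rirstont {Conj,Adv}; 6:saadrax {Conj,Adv}; 7:spuntprou {Adj}.
Position 1: tagging it Conj would leave rule 2 unsatisfiable, so it must be Adv.
Position 4: tagging it Conj would leave rule 2 unsatisfiable, so it must be Adv.
Position 5: tagging it Conj would leave rule 2 unsatisfiable, so it must be Adv.
Position 6: tagging it Conj would leave rule 2 unsatisfiable, so it must be Adv.
That leaves exactly one tagging: Adv Adj Adj Adv Adv Adv Adj.
Verifying each rule — rule 1 ok; rule 2 ok; rule 3 ok; rule 4 ok; rule 5 ok.

Adv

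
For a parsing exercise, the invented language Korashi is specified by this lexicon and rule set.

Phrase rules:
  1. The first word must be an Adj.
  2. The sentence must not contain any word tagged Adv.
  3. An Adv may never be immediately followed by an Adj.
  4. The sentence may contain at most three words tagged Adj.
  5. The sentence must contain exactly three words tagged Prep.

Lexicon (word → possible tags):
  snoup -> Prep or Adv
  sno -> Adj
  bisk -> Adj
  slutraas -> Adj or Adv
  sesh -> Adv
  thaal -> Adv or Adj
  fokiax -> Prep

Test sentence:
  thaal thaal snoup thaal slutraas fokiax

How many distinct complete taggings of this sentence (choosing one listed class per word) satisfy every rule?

Candidates per position — 1:thaal {Adv,Adj}; 2:thaal {Adv,Adj}; 3:snoup {Prep,Adv}; 4:thaal {Adv,Adj}; 5:slutraas {Adj,Adv}; 6:fokiax {Prep}.
There are 32 candidate sequences in total.
Rule 5 cannot be satisfied by any choice of tags from the lexicon.
So there is no consistent tagging.
Count = 0.

0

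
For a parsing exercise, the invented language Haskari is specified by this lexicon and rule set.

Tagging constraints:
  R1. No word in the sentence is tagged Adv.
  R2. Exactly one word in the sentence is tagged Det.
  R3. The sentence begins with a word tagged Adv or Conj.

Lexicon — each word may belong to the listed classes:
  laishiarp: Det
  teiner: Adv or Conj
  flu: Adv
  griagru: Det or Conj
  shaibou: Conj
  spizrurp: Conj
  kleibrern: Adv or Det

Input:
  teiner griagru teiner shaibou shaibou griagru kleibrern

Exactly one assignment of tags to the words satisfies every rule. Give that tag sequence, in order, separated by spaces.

Conj Conj Conj Conj Conj Conj Det

Candidates per position — 1:teiner {Adv,Conj}; 2:griagru {Det,Conj}; 3:teiner {Adv,Conj}; 4:shaibou {Conj}; 5:shaibou {Conj}; 6:griagru {Det,Conj}; 7:kleibrern {Adv,Det}.
At position 1, choosing Adv makes rule 1 impossible to satisfy; hence Conj.
At position 3, choosing Adv makes rule 1 impossible to satisfy; hence Conj.
At position 7, choosing Adv makes rule 1 impossible to satisfy; hence Det.
At position 2, choosing Det makes rule 2 impossible to satisfy; hence Conj.
At position 6, choosing Det makes rule 2 impossible to satisfy; hence Conj.
That leaves exactly one tagging: Conj Conj Conj Conj Conj Conj Det.
Check: rule 1 ✓; rule 2 ✓; rule 3 ✓.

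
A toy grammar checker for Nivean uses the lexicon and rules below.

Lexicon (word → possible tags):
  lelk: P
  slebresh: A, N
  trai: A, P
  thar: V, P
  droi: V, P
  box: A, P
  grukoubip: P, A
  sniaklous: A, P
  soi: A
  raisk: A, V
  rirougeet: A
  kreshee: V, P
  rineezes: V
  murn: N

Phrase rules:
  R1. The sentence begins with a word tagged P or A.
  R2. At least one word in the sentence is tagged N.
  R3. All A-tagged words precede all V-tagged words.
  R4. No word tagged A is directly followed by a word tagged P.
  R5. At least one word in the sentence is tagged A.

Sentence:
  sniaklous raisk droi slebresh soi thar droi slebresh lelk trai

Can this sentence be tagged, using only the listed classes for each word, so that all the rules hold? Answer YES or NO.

Candidates per position — 1:sniaklous {A,P}; 2:raisk {A,V}; 3:droi {V,P}; 4:slebresh {A,N}; 5:soi {A}; 6:thar {V,P}; 7:droi {V,P}; 8:slebresh {A,N}; 9:lelk {P}; 10:trai {A,P}.
Every candidate sequence violates at least one rule; no consistent tagging exists.

NO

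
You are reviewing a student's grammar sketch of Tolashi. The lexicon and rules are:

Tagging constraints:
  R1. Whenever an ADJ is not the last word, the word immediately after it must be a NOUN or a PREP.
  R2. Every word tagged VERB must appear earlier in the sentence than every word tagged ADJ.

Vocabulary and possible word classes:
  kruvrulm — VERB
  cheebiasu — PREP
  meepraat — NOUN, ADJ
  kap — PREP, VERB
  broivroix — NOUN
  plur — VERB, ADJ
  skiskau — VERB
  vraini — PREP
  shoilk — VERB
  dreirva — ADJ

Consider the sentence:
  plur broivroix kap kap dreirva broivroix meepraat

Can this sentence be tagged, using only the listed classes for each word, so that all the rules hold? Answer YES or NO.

YES

Candidates per position — 1:plur {VERB,ADJ}; 2:broivroix {NOUN}; 3:kap {PREP,VERB}; 4:kap {PREP,VERB}; 5:dreirva {ADJ}; 6:broivroix {NOUN}; 7:meepraat {NOUN,ADJ}.
One satisfying assignment: VERB NOUN VERB PREP ADJ NOUN ADJ.
Check: rule 1 ✓; rule 2 ✓.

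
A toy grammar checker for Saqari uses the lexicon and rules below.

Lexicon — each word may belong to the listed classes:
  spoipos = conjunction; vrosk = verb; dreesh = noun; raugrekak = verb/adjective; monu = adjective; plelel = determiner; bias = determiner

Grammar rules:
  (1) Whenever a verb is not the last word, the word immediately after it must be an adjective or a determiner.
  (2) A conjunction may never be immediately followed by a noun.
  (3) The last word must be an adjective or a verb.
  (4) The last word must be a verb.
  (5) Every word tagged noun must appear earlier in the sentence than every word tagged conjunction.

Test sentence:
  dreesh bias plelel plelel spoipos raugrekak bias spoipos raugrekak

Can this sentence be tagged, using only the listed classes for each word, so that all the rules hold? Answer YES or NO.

Candidates per position — 1:dreesh {noun}; 2:bias {determiner}; 3:plelel {determiner}; 4:plelel {determiner}; 5:spoipos {conjunction}; 6:raugrekak {verb,adjective}; 7:bias {determiner}; 8:spoipos {conjunction}; 9:raugrekak {verb,adjective}.
One satisfying assignment: noun determiner determiner determiner conjunction adjective determiner conjunction verb.
Rule-by-rule: rule 1 satisfied; rule 2 satisfied; rule 3 satisfied; rule 4 satisfied; rule 5 satisfied.

YES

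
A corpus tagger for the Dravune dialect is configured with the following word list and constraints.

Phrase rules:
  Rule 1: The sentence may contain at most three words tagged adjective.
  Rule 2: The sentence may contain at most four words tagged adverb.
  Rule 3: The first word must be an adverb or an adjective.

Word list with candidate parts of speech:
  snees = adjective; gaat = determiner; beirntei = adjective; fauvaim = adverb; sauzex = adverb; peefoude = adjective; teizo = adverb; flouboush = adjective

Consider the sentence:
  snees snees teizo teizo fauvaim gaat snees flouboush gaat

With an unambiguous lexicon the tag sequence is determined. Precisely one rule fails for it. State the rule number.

1

Fixed tagging: adjective adjective adverb adverb adverb determiner adjective adjective determiner.
Checking each rule: R1 fail, R2 pass, R3 pass.
Only rule 1 fails.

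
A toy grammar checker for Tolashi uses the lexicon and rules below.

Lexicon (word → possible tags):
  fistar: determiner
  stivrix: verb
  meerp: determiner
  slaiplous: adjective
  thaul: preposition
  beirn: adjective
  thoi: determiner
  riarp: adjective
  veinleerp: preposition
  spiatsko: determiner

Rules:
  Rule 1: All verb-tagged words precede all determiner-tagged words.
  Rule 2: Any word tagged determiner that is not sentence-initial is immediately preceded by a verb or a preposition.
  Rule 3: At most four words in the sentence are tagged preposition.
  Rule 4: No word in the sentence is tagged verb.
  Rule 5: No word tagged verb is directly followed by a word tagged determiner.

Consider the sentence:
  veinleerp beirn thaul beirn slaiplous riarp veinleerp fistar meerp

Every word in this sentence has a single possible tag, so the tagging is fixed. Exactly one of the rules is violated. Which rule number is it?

Fixed tagging: preposition adjective preposition adjective adjective adjective preposition determiner determiner.
Checking each rule: R1 ok, R2 fails, R3 ok, R4 ok, R5 ok.
Only rule 2 fails.

2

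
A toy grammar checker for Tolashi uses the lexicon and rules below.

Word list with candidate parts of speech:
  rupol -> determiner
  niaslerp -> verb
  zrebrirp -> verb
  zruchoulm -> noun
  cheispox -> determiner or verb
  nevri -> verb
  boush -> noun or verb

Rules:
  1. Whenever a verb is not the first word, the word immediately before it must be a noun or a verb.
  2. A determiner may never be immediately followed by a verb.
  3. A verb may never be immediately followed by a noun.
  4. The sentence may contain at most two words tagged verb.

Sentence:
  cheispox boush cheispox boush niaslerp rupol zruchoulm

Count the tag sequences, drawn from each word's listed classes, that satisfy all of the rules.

Candidates per position — 1:cheispox {determiner,verb}; 2:boush {noun,verb}; 3:cheispox {determiner,verb}; 4:boush {noun,verb}; 5:niaslerp {verb}; 6:rupol {determiner}; 7:zruchoulm {noun}.
There are 16 candidate sequences in total.
The sequences that satisfy every rule: determiner noun determiner noun verb determiner noun.
Count = 1.

1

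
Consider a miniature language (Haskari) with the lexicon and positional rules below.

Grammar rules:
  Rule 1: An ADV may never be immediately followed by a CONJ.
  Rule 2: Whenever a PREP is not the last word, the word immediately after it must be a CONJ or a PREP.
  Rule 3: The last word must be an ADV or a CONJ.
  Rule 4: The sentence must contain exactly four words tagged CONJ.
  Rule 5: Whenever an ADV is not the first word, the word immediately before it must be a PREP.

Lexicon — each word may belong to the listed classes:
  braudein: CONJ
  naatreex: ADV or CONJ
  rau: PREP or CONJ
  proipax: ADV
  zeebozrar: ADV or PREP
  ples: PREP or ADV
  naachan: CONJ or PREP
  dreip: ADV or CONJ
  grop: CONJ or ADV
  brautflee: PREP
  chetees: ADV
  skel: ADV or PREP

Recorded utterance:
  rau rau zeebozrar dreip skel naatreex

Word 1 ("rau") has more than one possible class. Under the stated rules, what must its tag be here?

Candidates per position — 1:rau {PREP,CONJ}; 2:rau {PREP,CONJ}; 3:zeebozrar {ADV,PREP}; 4:dreip {ADV,CONJ}; 5:skel {ADV,PREP}; 6:naatreex {ADV,CONJ}.
Position 1: tagging it PREP would leave rule 4 unsatisfiable, so it must be CONJ.
Position 2: tagging it PREP would leave rule 4 unsatisfiable, so it must be CONJ.
Position 3: tagging it ADV would leave rule 5 unsatisfiable, so it must be PREP.
Position 4: tagging it ADV would leave rule 2 unsatisfiable, so it must be CONJ.
Position 5: tagging it ADV would leave rule 5 unsatisfiable, so it must be PREP.
Position 6: tagging it ADV would leave rule 2 unsatisfiable, so it must be CONJ.
So the tagging must be: CONJ CONJ PREP CONJ PREP CONJ.
Verifying each rule — rule 1 ok; rule 2 ok; rule 3 ok; rule 4 ok; rule 5 ok.

CONJ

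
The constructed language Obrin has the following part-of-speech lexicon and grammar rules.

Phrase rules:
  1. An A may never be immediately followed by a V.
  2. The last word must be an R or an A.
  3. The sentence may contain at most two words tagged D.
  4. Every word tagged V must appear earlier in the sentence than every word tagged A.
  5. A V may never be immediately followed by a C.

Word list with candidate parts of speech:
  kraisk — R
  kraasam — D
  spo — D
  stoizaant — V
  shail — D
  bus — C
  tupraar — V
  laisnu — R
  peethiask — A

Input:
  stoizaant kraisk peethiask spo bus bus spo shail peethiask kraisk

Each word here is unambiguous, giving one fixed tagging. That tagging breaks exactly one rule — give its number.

Fixed tagging: V R A D C C D D A R.
Applying the rules: R1 ✓, R2 ✓, R3 ✗, R4 ✓, R5 ✓.
Only rule 3 fails.

3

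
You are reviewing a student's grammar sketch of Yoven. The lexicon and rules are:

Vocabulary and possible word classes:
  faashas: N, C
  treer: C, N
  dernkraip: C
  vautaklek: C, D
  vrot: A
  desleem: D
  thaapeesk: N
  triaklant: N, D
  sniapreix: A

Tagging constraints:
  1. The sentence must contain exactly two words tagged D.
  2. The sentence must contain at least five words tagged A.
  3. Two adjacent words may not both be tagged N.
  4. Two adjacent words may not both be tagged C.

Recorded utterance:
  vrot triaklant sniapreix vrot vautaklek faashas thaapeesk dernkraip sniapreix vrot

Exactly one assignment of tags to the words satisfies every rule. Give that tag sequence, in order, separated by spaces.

Candidates per position — 1:vrot {A}; 2:triaklant {N,D}; 3:sniapreix {A}; 4:vrot {A}; 5:vautaklek {C,D}; 6:faashas {N,C}; 7:thaapeesk {N}; 8:dernkraip {C}; 9:sniapreix {A}; 10:vrot {A}.
Word 2 cannot be N — rule 1 would then fail for every completion. It is D.
Word 5 cannot be C — rule 1 would then fail for every completion. It is D.
Word 6 cannot be N — rule 3 would then fail for every completion. It is C.
So the tagging must be: A D A A D C N C A A.
Checking: rule 1 ok; rule 2 ok; rule 3 ok; rule 4 ok.

A D A A D C N C A A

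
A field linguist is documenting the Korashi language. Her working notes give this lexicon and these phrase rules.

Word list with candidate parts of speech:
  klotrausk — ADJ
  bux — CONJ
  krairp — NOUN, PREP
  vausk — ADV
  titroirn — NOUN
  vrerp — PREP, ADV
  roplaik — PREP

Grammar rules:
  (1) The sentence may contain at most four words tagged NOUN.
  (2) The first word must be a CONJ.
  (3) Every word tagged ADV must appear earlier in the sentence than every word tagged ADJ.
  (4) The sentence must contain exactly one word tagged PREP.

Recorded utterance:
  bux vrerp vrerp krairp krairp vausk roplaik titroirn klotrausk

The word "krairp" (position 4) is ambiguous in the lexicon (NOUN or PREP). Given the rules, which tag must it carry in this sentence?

Candidates per position — 1:bux {CONJ}; 2:vrerp {PREP,ADV}; 3:vrerp {PREP,ADV}; 4:krairp {NOUN,PREP}; 5:krairp {NOUN,PREP}; 6:vausk {ADV}; 7:roplaik {PREP}; 8:titroirn {NOUN}; 9:klotrausk {ADJ}.
Word 2 cannot be PREP — rule 4 would then fail for every completion. It is ADV.
Word 3 cannot be PREP — rule 4 would then fail for every completion. It is ADV.
Word 4 cannot be PREP — rule 4 would then fail for every completion. It is NOUN.
Word 5 cannot be PREP — rule 4 would then fail for every completion. It is NOUN.
The only consistent sequence is: CONJ ADV ADV NOUN NOUN ADV PREP NOUN ADJ.
Verifying each rule — rule 1 satisfied; rule 2 satisfied; rule 3 satisfied; rule 4 satisfied.

NOUN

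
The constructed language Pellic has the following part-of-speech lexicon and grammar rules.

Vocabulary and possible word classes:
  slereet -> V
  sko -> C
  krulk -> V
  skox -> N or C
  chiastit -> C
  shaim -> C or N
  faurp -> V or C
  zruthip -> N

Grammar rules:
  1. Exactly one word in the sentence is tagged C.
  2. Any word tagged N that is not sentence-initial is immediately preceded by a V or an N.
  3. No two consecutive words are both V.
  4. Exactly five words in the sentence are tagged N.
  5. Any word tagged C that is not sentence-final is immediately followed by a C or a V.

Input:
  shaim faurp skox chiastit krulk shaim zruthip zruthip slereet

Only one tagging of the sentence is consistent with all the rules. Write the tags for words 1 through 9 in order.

N V N C V N N N V

Candidates per position — 1:shaim {C,N}; 2:faurp {V,C}; 3:skox {N,C}; 4:chiastit {C}; 5:krulk {V}; 6:shaim {C,N}; 7:zruthip {N}; 8:zruthip {N}; 9:slereet {V}.
If word 1 were C, no tagging could satisfy rule 1; so word 1 is N.
If word 2 were C, no tagging could satisfy rule 1; so word 2 is V.
If word 3 were C, no tagging could satisfy rule 1; so word 3 is N.
If word 6 were C, no tagging could satisfy rule 1; so word 6 is N.
That leaves exactly one tagging: N V N C V N N N V.
Rule-by-rule: rule 1 ✓; rule 2 ✓; rule 3 ✓; rule 4 ✓; rule 5 ✓.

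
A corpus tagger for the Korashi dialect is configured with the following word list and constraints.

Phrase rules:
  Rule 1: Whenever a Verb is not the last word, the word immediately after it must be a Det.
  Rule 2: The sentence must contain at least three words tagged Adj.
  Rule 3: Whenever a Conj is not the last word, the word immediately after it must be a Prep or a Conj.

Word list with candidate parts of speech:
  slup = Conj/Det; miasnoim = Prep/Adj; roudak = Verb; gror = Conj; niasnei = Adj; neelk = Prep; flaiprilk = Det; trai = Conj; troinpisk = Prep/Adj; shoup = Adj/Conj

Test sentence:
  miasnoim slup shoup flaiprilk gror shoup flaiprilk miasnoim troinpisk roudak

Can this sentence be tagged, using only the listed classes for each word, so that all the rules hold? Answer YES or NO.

Candidates per position — 1:miasnoim {Prep,Adj}; 2:slup {Conj,Det}; 3:shoup {Adj,Conj}; 4:flaiprilk {Det}; 5:gror {Conj}; 6:shoup {Adj,Conj}; 7:flaiprilk {Det}; 8:miasnoim {Prep,Adj}; 9:troinpisk {Prep,Adj}; 10:roudak {Verb}.
Rule 3 cannot be satisfied by any choice of tags from the lexicon.
So there is no consistent tagging.

NO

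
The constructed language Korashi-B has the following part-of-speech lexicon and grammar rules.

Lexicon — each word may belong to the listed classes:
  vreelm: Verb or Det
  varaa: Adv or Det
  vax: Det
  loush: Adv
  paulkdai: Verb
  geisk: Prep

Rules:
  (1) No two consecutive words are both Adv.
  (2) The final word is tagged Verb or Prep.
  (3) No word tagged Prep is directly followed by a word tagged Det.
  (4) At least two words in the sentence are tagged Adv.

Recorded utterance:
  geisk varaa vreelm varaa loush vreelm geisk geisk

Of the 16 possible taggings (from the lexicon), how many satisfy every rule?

Candidates per position — 1:geisk {Prep}; 2:varaa {Adv,Det}; 3:vreelm {Verb,Det}; 4:varaa {Adv,Det}; 5:loush {Adv}; 6:vreelm {Verb,Det}; 7:geisk {Prep}; 8:geisk {Prep}.
There are 16 candidate sequences in total.
The sequences that satisfy every rule: Prep Adv Verb Det Adv Verb Prep Prep; Prep Adv Verb Det Adv Det Prep Prep; Prep Adv Det Det Adv Verb Prep Prep; Prep Adv Det Det Adv Det Prep Prep.
Count = 4.

4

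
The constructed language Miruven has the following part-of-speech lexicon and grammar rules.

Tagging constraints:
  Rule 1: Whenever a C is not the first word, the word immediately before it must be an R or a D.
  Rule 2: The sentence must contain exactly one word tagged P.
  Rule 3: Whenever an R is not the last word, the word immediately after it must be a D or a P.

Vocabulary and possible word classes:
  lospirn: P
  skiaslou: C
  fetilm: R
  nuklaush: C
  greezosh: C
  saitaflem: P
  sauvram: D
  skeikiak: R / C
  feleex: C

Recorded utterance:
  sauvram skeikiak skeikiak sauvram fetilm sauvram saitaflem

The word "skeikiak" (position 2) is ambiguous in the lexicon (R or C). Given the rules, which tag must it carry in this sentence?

Candidates per position — 1:sauvram {D}; 2:skeikiak {R,C}; 3:skeikiak {R,C}; 4:sauvram {D}; 5:fetilm {R}; 6:sauvram {D}; 7:saitaflem {P}.
At position 2, choosing R makes rule 3 impossible to satisfy; hence C.
At position 3, choosing C makes rule 1 impossible to satisfy; hence R.
That leaves exactly one tagging: D C R D R D P.
Check: rule 1 ok; rule 2 ok; rule 3 ok.

C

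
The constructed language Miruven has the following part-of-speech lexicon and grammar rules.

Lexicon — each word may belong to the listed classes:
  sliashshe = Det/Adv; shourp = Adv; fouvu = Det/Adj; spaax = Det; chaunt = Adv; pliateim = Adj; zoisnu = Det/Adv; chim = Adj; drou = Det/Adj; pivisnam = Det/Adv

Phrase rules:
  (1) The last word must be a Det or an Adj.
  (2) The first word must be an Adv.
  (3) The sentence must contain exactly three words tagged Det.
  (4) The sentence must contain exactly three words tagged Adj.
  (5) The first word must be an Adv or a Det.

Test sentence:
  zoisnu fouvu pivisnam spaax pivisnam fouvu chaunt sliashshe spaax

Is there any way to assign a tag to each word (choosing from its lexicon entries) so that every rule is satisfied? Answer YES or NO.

Candidates per position — 1:zoisnu {Det,Adv}; 2:fouvu {Det,Adj}; 3:pivisnam {Det,Adv}; 4:spaax {Det}; 5:pivisnam {Det,Adv}; 6:fouvu {Det,Adj}; 7:chaunt {Adv}; 8:sliashshe {Det,Adv}; 9:spaax {Det}.
Rule 4 cannot be satisfied by any choice of tags from the lexicon.
So there is no consistent tagging.

NO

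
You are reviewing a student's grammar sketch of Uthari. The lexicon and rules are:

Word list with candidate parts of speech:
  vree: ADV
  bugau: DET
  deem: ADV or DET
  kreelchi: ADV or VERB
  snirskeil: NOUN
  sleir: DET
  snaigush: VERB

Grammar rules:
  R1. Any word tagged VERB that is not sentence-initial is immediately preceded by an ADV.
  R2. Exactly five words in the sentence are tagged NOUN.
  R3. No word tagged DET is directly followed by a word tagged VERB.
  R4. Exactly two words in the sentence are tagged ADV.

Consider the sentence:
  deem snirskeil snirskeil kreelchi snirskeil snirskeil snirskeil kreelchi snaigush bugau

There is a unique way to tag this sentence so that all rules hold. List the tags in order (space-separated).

DET NOUN NOUN ADV NOUN NOUN NOUN ADV VERB DET

Candidates per position — 1:deem {ADV,DET}; 2:snirskeil {NOUN}; 3:snirskeil {NOUN}; 4:kreelchi {ADV,VERB}; 5:snirskeil {NOUN}; 6:snirskeil {NOUN}; 7:snirskeil {NOUN}; 8:kreelchi {ADV,VERB}; 9:snaigush {VERB}; 10:bugau {DET}.
If word 4 were VERB, no tagging could satisfy rule 1; so word 4 is ADV.
If word 8 were VERB, no tagging could satisfy rule 1; so word 8 is ADV.
If word 1 were ADV, no tagging could satisfy rule 4; so word 1 is DET.
The unique satisfying tagging is: DET NOUN NOUN ADV NOUN NOUN NOUN ADV VERB DET.
Verifying each rule — rule 1 holds; rule 2 holds; rule 3 holds; rule 4 holds.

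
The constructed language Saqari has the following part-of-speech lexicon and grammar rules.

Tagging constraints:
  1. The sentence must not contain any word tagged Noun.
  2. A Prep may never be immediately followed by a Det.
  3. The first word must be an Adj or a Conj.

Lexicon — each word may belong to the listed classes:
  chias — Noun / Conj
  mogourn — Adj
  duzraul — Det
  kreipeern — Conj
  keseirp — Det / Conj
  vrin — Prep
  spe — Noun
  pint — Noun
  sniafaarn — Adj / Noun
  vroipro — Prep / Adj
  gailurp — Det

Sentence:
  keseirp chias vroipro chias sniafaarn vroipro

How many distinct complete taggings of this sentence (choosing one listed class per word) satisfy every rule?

Candidates per position — 1:keseirp {Det,Conj}; 2:chias {Noun,Conj}; 3:vroipro {Prep,Adj}; 4:chias {Noun,Conj}; 5:sniafaarn {Adj,Noun}; 6:vroipro {Prep,Adj}.
There are 64 candidate sequences in total.
The sequences that satisfy every rule: Conj Conj Prep Conj Adj Prep; Conj Conj Prep Conj Adj Adj; Conj Conj Adj Conj Adj Prep; Conj Conj Adj Conj Adj Adj.
Count = 4.

4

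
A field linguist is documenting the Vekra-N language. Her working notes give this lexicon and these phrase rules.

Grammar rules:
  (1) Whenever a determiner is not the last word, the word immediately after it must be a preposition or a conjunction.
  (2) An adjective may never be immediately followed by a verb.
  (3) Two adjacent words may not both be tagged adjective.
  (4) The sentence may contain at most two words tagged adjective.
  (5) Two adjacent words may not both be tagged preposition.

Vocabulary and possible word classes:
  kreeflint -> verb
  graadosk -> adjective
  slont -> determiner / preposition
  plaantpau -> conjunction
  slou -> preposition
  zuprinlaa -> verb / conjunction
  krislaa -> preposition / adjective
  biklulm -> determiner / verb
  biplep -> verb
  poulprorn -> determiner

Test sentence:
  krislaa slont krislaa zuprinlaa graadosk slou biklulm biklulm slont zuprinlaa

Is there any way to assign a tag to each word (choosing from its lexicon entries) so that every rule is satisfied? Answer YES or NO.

Candidates per position — 1:krislaa {preposition,adjective}; 2:slont {determiner,preposition}; 3:krislaa {preposition,adjective}; 4:zuprinlaa {verb,conjunction}; 5:graadosk {adjective}; 6:slou {preposition}; 7:biklulm {determiner,verb}; 8:biklulm {determiner,verb}; 9:slont {determiner,preposition}; 10:zuprinlaa {verb,conjunction}.
One satisfying assignment: preposition determiner preposition conjunction adjective preposition verb verb determiner conjunction.
Checking: rule 1 ok; rule 2 ok; rule 3 ok; rule 4 ok; rule 5 ok.

YES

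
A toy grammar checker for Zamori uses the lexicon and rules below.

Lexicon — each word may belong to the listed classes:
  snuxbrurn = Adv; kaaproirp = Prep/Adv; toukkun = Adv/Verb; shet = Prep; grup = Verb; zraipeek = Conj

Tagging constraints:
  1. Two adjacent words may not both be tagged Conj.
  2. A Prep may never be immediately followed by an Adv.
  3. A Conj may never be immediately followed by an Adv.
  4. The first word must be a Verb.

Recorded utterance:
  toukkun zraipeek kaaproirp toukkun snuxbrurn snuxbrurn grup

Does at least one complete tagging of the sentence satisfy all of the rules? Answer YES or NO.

YES

Candidates per position — 1:toukkun {Adv,Verb}; 2:zraipeek {Conj}; 3:kaaproirp {Prep,Adv}; 4:toukkun {Adv,Verb}; 5:snuxbrurn {Adv}; 6:snuxbrurn {Adv}; 7:grup {Verb}.
One satisfying assignment: Verb Conj Prep Verb Adv Adv Verb.
Verifying each rule — rule 1 ✓; rule 2 ✓; rule 3 ✓; rule 4 ✓.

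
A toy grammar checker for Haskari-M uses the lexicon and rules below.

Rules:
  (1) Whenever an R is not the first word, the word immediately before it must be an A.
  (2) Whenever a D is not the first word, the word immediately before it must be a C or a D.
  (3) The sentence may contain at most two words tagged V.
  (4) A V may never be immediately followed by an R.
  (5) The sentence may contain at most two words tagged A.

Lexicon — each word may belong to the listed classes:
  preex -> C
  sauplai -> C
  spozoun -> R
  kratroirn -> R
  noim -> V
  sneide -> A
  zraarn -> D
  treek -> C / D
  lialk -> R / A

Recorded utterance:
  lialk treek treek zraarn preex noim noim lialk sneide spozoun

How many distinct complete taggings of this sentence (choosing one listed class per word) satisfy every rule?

2

Candidates per position — 1:lialk {R,A}; 2:treek {C,D}; 3:treek {C,D}; 4:zraarn {D}; 5:preex {C}; 6:noim {V}; 7:noim {V}; 8:lialk {R,A}; 9:sneide {A}; 10:spozoun {R}.
There are 16 candidate sequences in total.
The sequences that satisfy every rule: R C C D C V V A A R; R C D D C V V A A R.
Count = 2.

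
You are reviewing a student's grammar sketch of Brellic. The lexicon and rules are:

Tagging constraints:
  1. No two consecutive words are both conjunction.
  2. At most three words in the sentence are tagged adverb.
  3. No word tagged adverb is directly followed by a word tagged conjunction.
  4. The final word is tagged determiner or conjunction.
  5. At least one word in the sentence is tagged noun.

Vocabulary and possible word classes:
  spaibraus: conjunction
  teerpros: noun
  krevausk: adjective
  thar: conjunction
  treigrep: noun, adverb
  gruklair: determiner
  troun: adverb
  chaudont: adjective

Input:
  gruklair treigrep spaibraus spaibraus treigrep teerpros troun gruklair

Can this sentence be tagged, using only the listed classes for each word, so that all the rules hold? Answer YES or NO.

Candidates per position — 1:gruklair {determiner}; 2:treigrep {noun,adverb}; 3:spaibraus {conjunction}; 4:spaibraus {conjunction}; 5:treigrep {noun,adverb}; 6:teerpros {noun}; 7:troun {adverb}; 8:gruklair {determiner}.
Rule 1 cannot be satisfied by any choice of tags from the lexicon.
So there is no consistent tagging.

NO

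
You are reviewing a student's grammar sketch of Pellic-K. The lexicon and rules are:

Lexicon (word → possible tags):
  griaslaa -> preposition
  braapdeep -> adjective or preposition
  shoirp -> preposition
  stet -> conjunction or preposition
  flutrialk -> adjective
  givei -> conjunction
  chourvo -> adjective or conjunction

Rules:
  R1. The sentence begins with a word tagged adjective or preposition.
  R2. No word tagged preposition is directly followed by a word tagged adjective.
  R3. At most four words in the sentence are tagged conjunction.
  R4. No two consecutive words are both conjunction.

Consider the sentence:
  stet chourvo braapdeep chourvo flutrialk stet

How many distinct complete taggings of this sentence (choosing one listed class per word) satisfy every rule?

Candidates per position — 1:stet {conjunction,preposition}; 2:chourvo {adjective,conjunction}; 3:braapdeep {adjective,preposition}; 4:chourvo {adjective,conjunction}; 5:flutrialk {adjective}; 6:stet {conjunction,preposition}.
There are 32 candidate sequences in total.
Checking each against the rules leaves 6 sequences.
Count = 6.

6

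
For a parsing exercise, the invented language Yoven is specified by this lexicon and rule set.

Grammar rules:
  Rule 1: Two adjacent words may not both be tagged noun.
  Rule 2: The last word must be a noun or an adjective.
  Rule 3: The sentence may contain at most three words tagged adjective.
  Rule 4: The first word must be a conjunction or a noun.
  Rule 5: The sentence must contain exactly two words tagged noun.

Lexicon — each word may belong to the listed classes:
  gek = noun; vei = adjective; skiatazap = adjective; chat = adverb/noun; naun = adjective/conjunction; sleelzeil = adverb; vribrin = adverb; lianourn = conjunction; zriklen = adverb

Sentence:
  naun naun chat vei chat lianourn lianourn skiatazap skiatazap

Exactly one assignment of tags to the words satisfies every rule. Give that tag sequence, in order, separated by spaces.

conjunction conjunction noun adjective noun conjunction conjunction adjective adjective

Candidates per position — 1:naun {adjective,conjunction}; 2:naun {adjective,conjunction}; 3:chat {adverb,noun}; 4:vei {adjective}; 5:chat {adverb,noun}; 6:lianourn {conjunction}; 7:lianourn {conjunction}; 8:skiatazap {adjective}; 9:skiatazap {adjective}.
If word 1 were adjective, no tagging could satisfy rule 3; so word 1 is conjunction.
If word 2 were adjective, no tagging could satisfy rule 3; so word 2 is conjunction.
If word 3 were adverb, no tagging could satisfy rule 5; so word 3 is noun.
If word 5 were adverb, no tagging could satisfy rule 5; so word 5 is noun.
That leaves exactly one tagging: conjunction conjunction noun adjective noun conjunction conjunction adjective adjective.
Checking: rule 1 ✓; rule 2 ✓; rule 3 ✓; rule 4 ✓; rule 5 ✓.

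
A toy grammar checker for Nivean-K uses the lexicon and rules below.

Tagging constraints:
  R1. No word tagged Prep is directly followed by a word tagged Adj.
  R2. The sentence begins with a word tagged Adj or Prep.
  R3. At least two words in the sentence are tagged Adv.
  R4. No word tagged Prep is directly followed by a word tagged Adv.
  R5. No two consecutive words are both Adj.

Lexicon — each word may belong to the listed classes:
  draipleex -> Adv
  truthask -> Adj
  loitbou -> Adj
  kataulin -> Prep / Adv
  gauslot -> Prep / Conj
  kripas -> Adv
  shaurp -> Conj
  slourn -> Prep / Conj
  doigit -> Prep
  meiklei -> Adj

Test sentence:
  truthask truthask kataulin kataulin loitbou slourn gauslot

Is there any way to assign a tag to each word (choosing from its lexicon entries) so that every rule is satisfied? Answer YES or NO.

Candidates per position — 1:truthask {Adj}; 2:truthask {Adj}; 3:kataulin {Prep,Adv}; 4:kataulin {Prep,Adv}; 5:loitbou {Adj}; 6:slourn {Prep,Conj}; 7:gauslot {Prep,Conj}.
Rule 5 cannot be satisfied by any choice of tags from the lexicon.
So there is no consistent tagging.

NO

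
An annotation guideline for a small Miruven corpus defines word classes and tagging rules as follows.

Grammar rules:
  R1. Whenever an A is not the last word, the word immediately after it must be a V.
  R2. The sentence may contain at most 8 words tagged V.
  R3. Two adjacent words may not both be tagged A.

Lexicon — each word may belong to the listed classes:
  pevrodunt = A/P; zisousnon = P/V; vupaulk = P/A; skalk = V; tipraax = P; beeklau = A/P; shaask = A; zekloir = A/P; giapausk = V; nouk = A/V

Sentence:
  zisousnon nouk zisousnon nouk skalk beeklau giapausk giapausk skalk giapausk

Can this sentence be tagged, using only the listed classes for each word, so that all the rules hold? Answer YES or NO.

Candidates per position — 1:zisousnon {P,V}; 2:nouk {A,V}; 3:zisousnon {P,V}; 4:nouk {A,V}; 5:skalk {V}; 6:beeklau {A,P}; 7:giapausk {V}; 8:giapausk {V}; 9:skalk {V}; 10:giapausk {V}.
One satisfying assignment: P V P V V A V V V V.
Verifying each rule — rule 1 satisfied; rule 2 satisfied; rule 3 satisfied.

YES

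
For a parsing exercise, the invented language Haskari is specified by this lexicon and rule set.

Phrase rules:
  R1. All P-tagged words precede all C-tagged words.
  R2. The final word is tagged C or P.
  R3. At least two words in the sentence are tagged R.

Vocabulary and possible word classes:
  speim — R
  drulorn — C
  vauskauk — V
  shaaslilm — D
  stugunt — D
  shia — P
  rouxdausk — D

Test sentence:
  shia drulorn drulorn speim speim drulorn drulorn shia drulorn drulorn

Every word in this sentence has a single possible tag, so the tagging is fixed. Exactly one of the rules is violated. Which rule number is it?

Fixed tagging: P C C R R C C P C C.
Rule check: R1 violated, R2 holds, R3 holds.
Only rule 1 fails.

1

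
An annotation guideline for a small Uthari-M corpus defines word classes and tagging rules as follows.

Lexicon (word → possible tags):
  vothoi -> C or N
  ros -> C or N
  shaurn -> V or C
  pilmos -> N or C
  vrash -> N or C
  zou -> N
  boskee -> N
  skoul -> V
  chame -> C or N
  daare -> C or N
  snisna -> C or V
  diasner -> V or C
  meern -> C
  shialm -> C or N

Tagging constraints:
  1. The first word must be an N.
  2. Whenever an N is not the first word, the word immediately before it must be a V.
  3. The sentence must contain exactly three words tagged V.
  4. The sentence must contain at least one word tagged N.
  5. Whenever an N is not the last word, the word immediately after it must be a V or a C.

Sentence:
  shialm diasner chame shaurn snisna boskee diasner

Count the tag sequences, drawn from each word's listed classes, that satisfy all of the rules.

Candidates per position — 1:shialm {C,N}; 2:diasner {V,C}; 3:chame {C,N}; 4:shaurn {V,C}; 5:snisna {C,V}; 6:boskee {N}; 7:diasner {V,C}.
There are 64 candidate sequences in total.
The sequences that satisfy every rule: N V C V V N C; N V C C V N V; N V N V V N C; N V N C V N V; N C C V V N V.
Count = 5.

5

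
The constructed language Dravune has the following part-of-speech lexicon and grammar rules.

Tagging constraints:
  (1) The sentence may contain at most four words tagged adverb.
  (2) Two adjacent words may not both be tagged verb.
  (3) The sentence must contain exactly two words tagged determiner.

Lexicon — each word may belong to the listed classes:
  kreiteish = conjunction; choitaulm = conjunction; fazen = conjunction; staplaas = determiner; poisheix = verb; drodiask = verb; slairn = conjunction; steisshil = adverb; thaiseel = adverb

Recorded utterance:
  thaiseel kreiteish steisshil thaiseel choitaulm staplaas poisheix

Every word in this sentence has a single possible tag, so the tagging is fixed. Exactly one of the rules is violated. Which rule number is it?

3

Fixed tagging: adverb conjunction adverb adverb conjunction determiner verb.
Checking each rule: R1 ✓, R2 ✓, R3 ✗.
Only rule 3 fails.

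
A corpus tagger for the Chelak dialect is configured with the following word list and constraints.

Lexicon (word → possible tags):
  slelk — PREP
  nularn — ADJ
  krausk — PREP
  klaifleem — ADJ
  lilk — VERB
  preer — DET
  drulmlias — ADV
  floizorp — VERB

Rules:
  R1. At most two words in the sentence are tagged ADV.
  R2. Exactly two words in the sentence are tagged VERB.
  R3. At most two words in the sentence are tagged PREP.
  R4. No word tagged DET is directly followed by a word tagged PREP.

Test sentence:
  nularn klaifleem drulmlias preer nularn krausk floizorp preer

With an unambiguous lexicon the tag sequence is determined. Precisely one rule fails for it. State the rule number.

Fixed tagging: ADJ ADJ ADV DET ADJ PREP VERB DET.
Rule check: R1 pass, R2 fail, R3 pass, R4 pass.
Only rule 2 fails.

2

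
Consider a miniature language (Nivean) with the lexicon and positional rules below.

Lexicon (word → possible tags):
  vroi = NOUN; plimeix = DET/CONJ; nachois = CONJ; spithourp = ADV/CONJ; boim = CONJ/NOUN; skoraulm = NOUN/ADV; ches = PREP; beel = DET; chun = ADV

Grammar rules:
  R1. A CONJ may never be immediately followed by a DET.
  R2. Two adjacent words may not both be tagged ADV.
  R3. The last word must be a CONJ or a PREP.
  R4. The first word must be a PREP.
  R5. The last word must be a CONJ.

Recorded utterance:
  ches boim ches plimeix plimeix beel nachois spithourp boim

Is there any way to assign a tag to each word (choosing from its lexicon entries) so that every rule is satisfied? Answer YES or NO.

YES

Candidates per position — 1:ches {PREP}; 2:boim {CONJ,NOUN}; 3:ches {PREP}; 4:plimeix {DET,CONJ}; 5:plimeix {DET,CONJ}; 6:beel {DET}; 7:nachois {CONJ}; 8:spithourp {ADV,CONJ}; 9:boim {CONJ,NOUN}.
One satisfying assignment: PREP NOUN PREP DET DET DET CONJ CONJ CONJ.
Rule-by-rule: rule 1 satisfied; rule 2 satisfied; rule 3 satisfied; rule 4 satisfied; rule 5 satisfied.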